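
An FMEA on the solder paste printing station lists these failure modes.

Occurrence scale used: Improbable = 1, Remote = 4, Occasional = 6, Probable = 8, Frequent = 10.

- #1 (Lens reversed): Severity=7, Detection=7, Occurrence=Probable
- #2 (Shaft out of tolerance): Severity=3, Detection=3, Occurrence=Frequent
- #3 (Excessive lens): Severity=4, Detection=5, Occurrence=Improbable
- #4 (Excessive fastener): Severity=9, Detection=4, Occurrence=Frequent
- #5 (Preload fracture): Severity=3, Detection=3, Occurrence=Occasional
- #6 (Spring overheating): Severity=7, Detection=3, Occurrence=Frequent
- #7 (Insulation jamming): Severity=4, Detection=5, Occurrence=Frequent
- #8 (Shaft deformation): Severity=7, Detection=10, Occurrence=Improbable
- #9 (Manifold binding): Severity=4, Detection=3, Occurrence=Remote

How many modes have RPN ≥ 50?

RPN = Severity × Occurrence × Detection:
  #1: 7 × 8 × 7 = 392
  #2: 3 × 10 × 3 = 90
  #3: 4 × 1 × 5 = 20
  #4: 9 × 10 × 4 = 360
  #5: 3 × 6 × 3 = 54
  #6: 7 × 10 × 3 = 210
  #7: 4 × 10 × 5 = 200
  #8: 7 × 1 × 10 = 70
  #9: 4 × 4 × 3 = 48
Modes with RPN ≥ 50: #1 (392), #2 (90), #4 (360), #5 (54), #6 (210), #7 (200), #8 (70) → 7.

7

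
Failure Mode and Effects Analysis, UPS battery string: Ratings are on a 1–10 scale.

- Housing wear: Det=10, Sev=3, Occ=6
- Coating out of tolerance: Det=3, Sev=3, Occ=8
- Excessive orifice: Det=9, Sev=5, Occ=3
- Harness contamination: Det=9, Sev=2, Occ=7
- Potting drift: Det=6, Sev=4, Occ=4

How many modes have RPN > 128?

2

RPN = Severity × Occurrence × Detection:
  Housing wear: 3 × 6 × 10 = 180
  Coating out of tolerance: 3 × 8 × 3 = 72
  Excessive orifice: 5 × 3 × 9 = 135
  Harness contamination: 2 × 7 × 9 = 126
  Potting drift: 4 × 4 × 6 = 96
Modes with RPN > 128: Housing wear (180), Excessive orifice (135) → 2.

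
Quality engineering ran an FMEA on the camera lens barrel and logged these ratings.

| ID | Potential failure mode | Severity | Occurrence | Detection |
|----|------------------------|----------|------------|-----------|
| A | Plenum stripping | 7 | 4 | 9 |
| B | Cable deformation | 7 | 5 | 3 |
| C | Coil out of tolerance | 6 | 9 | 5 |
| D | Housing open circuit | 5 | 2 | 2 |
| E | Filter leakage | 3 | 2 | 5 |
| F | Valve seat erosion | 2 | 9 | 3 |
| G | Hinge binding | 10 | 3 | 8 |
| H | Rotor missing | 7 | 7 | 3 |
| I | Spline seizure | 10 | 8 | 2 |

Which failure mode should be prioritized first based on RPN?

RPN = Severity × Occurrence × Detection:
  A: 7 × 4 × 9 = 252
  B: 7 × 5 × 3 = 105
  C: 6 × 9 × 5 = 270
  D: 5 × 2 × 2 = 20
  E: 3 × 2 × 5 = 30
  F: 2 × 9 × 3 = 54
  G: 10 × 3 × 8 = 240
  H: 7 × 7 × 3 = 147
  I: 10 × 8 × 2 = 160
Highest RPN is 270 → C.

C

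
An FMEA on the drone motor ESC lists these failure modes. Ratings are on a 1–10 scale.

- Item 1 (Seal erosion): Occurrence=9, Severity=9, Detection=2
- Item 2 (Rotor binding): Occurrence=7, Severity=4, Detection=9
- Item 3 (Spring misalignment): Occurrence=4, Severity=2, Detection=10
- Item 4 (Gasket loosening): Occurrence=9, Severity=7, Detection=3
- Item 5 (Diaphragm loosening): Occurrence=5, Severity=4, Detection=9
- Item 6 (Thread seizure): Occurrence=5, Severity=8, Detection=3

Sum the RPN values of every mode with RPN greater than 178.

621

RPN = Severity × Occurrence × Detection:
  Item 1: 9 × 9 × 2 = 162
  Item 2: 4 × 7 × 9 = 252
  Item 3: 2 × 4 × 10 = 80
  Item 4: 7 × 9 × 3 = 189
  Item 5: 4 × 5 × 9 = 180
  Item 6: 8 × 5 × 3 = 120
RPN > 178: Item 2 (252), Item 4 (189), Item 5 (180).
Sum: 252 + 189 + 180 = 621.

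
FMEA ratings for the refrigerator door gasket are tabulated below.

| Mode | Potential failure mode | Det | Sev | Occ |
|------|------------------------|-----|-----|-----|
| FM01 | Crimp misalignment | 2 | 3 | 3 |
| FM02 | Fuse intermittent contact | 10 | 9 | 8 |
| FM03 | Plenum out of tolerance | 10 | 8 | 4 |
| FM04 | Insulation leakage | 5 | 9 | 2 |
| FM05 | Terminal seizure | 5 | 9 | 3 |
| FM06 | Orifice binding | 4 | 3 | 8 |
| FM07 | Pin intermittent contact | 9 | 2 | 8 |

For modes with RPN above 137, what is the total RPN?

1184

RPN = Severity × Occurrence × Detection:
  FM01: 3 × 3 × 2 = 18
  FM02: 9 × 8 × 10 = 720
  FM03: 8 × 4 × 10 = 320
  FM04: 9 × 2 × 5 = 90
  FM05: 9 × 3 × 5 = 135
  FM06: 3 × 8 × 4 = 96
  FM07: 2 × 8 × 9 = 144
RPN > 137: FM02 (720), FM03 (320), FM07 (144).
Sum: 720 + 320 + 144 = 1184.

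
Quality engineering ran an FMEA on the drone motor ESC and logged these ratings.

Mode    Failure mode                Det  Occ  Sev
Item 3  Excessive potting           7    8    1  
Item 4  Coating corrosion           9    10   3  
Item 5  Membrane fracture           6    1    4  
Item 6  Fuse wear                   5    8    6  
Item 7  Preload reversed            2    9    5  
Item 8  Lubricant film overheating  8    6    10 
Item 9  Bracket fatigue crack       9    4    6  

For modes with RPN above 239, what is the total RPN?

RPN = Severity × Occurrence × Detection:
  Item 3: 1 × 8 × 7 = 56
  Item 4: 3 × 10 × 9 = 270
  Item 5: 4 × 1 × 6 = 24
  Item 6: 6 × 8 × 5 = 240
  Item 7: 5 × 9 × 2 = 90
  Item 8: 10 × 6 × 8 = 480
  Item 9: 6 × 4 × 9 = 216
RPN > 239: Item 4 (270), Item 6 (240), Item 8 (480).
Sum: 270 + 240 + 480 = 990.

990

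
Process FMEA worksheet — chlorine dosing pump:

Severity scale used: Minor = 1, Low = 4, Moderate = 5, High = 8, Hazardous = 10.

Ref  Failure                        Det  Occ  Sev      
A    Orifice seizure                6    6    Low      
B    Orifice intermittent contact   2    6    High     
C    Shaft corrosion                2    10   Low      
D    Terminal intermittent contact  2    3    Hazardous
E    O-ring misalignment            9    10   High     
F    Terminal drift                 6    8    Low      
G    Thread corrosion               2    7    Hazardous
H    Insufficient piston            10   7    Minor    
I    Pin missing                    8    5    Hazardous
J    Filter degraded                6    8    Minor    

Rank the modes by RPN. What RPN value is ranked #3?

RPN = Severity × Occurrence × Detection:
  A: 4 × 6 × 6 = 144
  B: 8 × 6 × 2 = 96
  C: 4 × 10 × 2 = 80
  D: 10 × 3 × 2 = 60
  E: 8 × 10 × 9 = 720
  F: 4 × 8 × 6 = 192
  G: 10 × 7 × 2 = 140
  H: 1 × 7 × 10 = 70
  I: 10 × 5 × 8 = 400
  J: 1 × 8 × 6 = 48
Sorted descending: 720, 400, 192, 144, 140, 96, 80, 70, 60, 48.
The third-highest RPN is 192 (F).

192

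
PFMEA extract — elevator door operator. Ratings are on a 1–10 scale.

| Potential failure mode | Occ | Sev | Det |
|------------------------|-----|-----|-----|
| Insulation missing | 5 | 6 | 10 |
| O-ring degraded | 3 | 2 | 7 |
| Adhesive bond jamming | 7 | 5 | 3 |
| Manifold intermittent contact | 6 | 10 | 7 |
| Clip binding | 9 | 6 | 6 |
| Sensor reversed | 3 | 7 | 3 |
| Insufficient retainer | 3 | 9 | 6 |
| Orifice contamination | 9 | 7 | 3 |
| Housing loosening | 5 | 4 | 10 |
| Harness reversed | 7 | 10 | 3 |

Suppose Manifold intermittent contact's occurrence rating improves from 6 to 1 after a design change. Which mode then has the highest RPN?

RPN = Severity × Occurrence × Detection:
  Insulation missing: 6 × 5 × 10 = 300
  O-ring degraded: 2 × 3 × 7 = 42
  Adhesive bond jamming: 5 × 7 × 3 = 105
  Manifold intermittent contact: 10 × 6 × 7 = 420
  Clip binding: 6 × 9 × 6 = 324
  Sensor reversed: 7 × 3 × 3 = 63
  Insufficient retainer: 9 × 3 × 6 = 162
  Orifice contamination: 7 × 9 × 3 = 189
  Housing loosening: 4 × 5 × 10 = 200
  Harness reversed: 10 × 7 × 3 = 210
After action: Manifold intermittent contact → 10 × 1 × 7 = 70.
Revised RPNs: Clip binding=324, Insulation missing=300, Harness reversed=210, Housing loosening=200, Orifice contamination=189, Insufficient retainer=162, Adhesive bond jamming=105, Manifold intermittent contact=70, Sensor reversed=63, O-ring degraded=42.
Highest is now Clip binding (324).

Clip binding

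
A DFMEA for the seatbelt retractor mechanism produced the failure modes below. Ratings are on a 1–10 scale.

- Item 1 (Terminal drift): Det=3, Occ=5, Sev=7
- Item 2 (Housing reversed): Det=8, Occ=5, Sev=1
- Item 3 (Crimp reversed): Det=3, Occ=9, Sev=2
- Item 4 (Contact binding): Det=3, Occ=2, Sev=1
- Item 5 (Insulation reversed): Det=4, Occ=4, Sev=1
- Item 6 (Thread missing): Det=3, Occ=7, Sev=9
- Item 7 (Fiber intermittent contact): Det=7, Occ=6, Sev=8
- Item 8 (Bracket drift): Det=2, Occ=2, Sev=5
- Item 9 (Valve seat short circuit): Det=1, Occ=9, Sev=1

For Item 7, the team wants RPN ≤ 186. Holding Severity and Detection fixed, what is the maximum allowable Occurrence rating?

3

Item 7: S=8, O=6, D=7 → current RPN = 336.
Fixed product = 56. Need 56 × O ≤ 186, so O ≤ 186/56 = 3.32.
Maximum integer Occurrence rating = 3 (gives RPN 168; O=4 would give 224 > 186).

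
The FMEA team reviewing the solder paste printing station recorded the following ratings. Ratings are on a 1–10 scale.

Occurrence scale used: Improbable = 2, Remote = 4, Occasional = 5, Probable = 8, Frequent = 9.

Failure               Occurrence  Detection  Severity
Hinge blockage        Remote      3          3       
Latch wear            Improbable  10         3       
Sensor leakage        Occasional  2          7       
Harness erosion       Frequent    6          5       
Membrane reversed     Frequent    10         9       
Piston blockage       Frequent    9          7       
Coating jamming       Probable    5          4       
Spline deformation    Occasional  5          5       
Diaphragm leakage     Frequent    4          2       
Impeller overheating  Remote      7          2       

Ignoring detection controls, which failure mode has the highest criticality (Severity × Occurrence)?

Membrane reversed

Criticality = Severity × Occurrence:
  Hinge blockage: 3 × 4 = 12
  Latch wear: 3 × 2 = 6
  Sensor leakage: 7 × 5 = 35
  Harness erosion: 5 × 9 = 45
  Membrane reversed: 9 × 9 = 81
  Piston blockage: 7 × 9 = 63
  Coating jamming: 4 × 8 = 32
  Spline deformation: 5 × 5 = 25
  Diaphragm leakage: 2 × 9 = 18
  Impeller overheating: 2 × 4 = 8
Highest criticality is 81 → Membrane reversed.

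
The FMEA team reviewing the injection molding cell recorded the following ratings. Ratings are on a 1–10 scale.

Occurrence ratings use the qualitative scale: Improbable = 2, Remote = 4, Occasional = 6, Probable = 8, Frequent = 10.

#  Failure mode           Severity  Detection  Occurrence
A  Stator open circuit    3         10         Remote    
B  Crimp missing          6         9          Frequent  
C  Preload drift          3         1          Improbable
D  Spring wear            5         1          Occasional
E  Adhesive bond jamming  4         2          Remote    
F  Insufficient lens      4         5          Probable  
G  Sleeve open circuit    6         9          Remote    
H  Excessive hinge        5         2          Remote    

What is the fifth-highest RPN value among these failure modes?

RPN = Severity × Occurrence × Detection:
  A: 3 × 4 × 10 = 120
  B: 6 × 10 × 9 = 540
  C: 3 × 2 × 1 = 6
  D: 5 × 6 × 1 = 30
  E: 4 × 4 × 2 = 32
  F: 4 × 8 × 5 = 160
  G: 6 × 4 × 9 = 216
  H: 5 × 4 × 2 = 40
Sorted descending: 540, 216, 160, 120, 40, 32, 30, 6.
The fifth-highest RPN is 40 (H).

40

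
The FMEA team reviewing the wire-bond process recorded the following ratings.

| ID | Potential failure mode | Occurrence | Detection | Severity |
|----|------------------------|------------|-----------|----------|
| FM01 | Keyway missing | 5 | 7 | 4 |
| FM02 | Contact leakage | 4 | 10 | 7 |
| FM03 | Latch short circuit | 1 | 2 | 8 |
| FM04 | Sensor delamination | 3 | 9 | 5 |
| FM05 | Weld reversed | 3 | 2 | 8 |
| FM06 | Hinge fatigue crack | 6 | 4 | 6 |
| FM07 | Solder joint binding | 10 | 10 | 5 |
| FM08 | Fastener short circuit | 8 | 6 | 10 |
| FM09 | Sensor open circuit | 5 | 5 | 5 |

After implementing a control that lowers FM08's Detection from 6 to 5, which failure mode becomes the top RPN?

FM07

RPN = Severity × Occurrence × Detection:
  FM01: 4 × 5 × 7 = 140
  FM02: 7 × 4 × 10 = 280
  FM03: 8 × 1 × 2 = 16
  FM04: 5 × 3 × 9 = 135
  FM05: 8 × 3 × 2 = 48
  FM06: 6 × 6 × 4 = 144
  FM07: 5 × 10 × 10 = 500
  FM08: 10 × 8 × 6 = 480
  FM09: 5 × 5 × 5 = 125
After action: FM08 → 10 × 8 × 5 = 400.
Revised RPNs: FM07=500, FM08=400, FM02=280, FM06=144, FM01=140, FM04=135, FM09=125, FM05=48, FM03=16.
Highest is now FM07 (500).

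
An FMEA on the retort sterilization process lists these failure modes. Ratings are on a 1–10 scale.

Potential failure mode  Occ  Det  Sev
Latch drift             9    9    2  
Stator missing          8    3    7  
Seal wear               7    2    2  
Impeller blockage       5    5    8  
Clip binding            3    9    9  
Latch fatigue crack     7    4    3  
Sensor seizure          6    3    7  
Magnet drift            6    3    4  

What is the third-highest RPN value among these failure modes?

168

RPN = Severity × Occurrence × Detection:
  Latch drift: 2 × 9 × 9 = 162
  Stator missing: 7 × 8 × 3 = 168
  Seal wear: 2 × 7 × 2 = 28
  Impeller blockage: 8 × 5 × 5 = 200
  Clip binding: 9 × 3 × 9 = 243
  Latch fatigue crack: 3 × 7 × 4 = 84
  Sensor seizure: 7 × 6 × 3 = 126
  Magnet drift: 4 × 6 × 3 = 72
Sorted descending: 243, 200, 168, 162, 126, 84, 72, 28.
The third-highest RPN is 168 (Stator missing).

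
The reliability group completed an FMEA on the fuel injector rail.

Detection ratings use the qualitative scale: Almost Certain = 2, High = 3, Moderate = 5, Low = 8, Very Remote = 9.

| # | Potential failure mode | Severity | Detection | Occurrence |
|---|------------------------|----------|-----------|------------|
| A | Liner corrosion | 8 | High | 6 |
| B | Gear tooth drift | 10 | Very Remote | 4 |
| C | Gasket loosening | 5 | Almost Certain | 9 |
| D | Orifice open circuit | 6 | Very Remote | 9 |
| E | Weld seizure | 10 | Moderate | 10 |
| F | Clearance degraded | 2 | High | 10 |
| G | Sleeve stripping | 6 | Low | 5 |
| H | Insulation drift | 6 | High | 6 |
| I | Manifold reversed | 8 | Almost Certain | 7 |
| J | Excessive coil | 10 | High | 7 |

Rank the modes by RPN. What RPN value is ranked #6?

RPN = Severity × Occurrence × Detection:
  A: 8 × 6 × 3 = 144
  B: 10 × 4 × 9 = 360
  C: 5 × 9 × 2 = 90
  D: 6 × 9 × 9 = 486
  E: 10 × 10 × 5 = 500
  F: 2 × 10 × 3 = 60
  G: 6 × 5 × 8 = 240
  H: 6 × 6 × 3 = 108
  I: 8 × 7 × 2 = 112
  J: 10 × 7 × 3 = 210
Sorted descending: 500, 486, 360, 240, 210, 144, 112, 108, 90, 60.
The sixth-highest RPN is 144 (A).

144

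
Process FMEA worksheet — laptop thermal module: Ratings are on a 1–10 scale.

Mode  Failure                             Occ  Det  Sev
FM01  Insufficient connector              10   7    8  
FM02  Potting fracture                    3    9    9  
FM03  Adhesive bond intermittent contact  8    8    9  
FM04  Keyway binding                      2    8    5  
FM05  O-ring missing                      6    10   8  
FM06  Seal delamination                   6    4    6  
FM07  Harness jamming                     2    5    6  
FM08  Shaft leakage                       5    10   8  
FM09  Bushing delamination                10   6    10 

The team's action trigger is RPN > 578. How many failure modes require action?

RPN = Severity × Occurrence × Detection:
  FM01: 8 × 10 × 7 = 560
  FM02: 9 × 3 × 9 = 243
  FM03: 9 × 8 × 8 = 576
  FM04: 5 × 2 × 8 = 80
  FM05: 8 × 6 × 10 = 480
  FM06: 6 × 6 × 4 = 144
  FM07: 6 × 2 × 5 = 60
  FM08: 8 × 5 × 10 = 400
  FM09: 10 × 10 × 6 = 600
Modes with RPN > 578: FM09 (600) → 1.

1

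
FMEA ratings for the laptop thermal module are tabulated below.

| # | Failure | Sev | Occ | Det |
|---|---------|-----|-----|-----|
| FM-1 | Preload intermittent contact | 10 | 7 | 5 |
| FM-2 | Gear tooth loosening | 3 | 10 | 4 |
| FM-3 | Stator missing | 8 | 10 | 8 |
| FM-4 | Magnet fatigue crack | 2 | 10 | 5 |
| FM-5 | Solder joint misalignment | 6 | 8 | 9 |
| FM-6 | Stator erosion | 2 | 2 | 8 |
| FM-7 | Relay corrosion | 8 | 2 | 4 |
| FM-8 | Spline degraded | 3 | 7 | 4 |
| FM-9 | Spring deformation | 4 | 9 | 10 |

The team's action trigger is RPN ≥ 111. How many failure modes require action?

5

RPN = Severity × Occurrence × Detection:
  FM-1: 10 × 7 × 5 = 350
  FM-2: 3 × 10 × 4 = 120
  FM-3: 8 × 10 × 8 = 640
  FM-4: 2 × 10 × 5 = 100
  FM-5: 6 × 8 × 9 = 432
  FM-6: 2 × 2 × 8 = 32
  FM-7: 8 × 2 × 4 = 64
  FM-8: 3 × 7 × 4 = 84
  FM-9: 4 × 9 × 10 = 360
Modes with RPN ≥ 111: FM-1 (350), FM-2 (120), FM-3 (640), FM-5 (432), FM-9 (360) → 5.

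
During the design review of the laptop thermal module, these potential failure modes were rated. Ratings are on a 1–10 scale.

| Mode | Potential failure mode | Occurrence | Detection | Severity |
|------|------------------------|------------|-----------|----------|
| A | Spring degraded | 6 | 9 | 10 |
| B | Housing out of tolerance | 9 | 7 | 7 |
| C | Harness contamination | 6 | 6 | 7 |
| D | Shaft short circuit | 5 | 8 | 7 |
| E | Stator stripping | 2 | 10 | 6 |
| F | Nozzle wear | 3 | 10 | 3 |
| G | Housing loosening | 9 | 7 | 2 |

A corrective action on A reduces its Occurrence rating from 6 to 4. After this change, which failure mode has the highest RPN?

RPN = Severity × Occurrence × Detection:
  A: 10 × 6 × 9 = 540
  B: 7 × 9 × 7 = 441
  C: 7 × 6 × 6 = 252
  D: 7 × 5 × 8 = 280
  E: 6 × 2 × 10 = 120
  F: 3 × 3 × 10 = 90
  G: 2 × 9 × 7 = 126
After action: A → 10 × 4 × 9 = 360.
Revised RPNs: B=441, A=360, D=280, C=252, G=126, E=120, F=90.
Highest is now B (441).

B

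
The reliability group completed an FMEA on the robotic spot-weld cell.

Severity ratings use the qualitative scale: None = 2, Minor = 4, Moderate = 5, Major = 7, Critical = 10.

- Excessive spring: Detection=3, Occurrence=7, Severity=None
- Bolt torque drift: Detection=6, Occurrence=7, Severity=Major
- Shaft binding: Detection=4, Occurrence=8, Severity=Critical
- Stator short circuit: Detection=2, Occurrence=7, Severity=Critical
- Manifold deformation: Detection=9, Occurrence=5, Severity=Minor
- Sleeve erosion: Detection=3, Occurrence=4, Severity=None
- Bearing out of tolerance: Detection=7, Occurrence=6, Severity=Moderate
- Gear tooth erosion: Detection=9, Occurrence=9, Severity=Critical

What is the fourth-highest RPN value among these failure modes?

RPN = Severity × Occurrence × Detection:
  Excessive spring: 2 × 7 × 3 = 42
  Bolt torque drift: 7 × 7 × 6 = 294
  Shaft binding: 10 × 8 × 4 = 320
  Stator short circuit: 10 × 7 × 2 = 140
  Manifold deformation: 4 × 5 × 9 = 180
  Sleeve erosion: 2 × 4 × 3 = 24
  Bearing out of tolerance: 5 × 6 × 7 = 210
  Gear tooth erosion: 10 × 9 × 9 = 810
Sorted descending: 810, 320, 294, 210, 180, 140, 42, 24.
The fourth-highest RPN is 210 (Bearing out of tolerance).

210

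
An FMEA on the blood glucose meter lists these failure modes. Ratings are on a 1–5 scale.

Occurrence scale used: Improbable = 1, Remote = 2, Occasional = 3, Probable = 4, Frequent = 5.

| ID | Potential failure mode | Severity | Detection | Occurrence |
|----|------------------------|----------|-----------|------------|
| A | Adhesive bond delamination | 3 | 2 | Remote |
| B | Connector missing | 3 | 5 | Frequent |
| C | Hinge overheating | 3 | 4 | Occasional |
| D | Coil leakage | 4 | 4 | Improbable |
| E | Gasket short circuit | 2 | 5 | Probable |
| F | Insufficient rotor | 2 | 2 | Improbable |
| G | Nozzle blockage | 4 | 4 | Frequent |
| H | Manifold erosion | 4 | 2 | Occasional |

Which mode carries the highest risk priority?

G

RPN = Severity × Occurrence × Detection:
  A: 3 × 2 × 2 = 12
  B: 3 × 5 × 5 = 75
  C: 3 × 3 × 4 = 36
  D: 4 × 1 × 4 = 16
  E: 2 × 4 × 5 = 40
  F: 2 × 1 × 2 = 4
  G: 4 × 5 × 4 = 80
  H: 4 × 3 × 2 = 24
Highest RPN is 80 → G.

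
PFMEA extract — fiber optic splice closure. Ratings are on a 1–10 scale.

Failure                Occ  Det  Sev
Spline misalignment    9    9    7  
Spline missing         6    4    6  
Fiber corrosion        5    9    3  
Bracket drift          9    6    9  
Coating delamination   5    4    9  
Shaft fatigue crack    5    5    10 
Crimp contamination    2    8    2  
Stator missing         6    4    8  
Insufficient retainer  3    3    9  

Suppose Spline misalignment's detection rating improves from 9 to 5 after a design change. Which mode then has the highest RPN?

RPN = Severity × Occurrence × Detection:
  Spline misalignment: 7 × 9 × 9 = 567
  Spline missing: 6 × 6 × 4 = 144
  Fiber corrosion: 3 × 5 × 9 = 135
  Bracket drift: 9 × 9 × 6 = 486
  Coating delamination: 9 × 5 × 4 = 180
  Shaft fatigue crack: 10 × 5 × 5 = 250
  Crimp contamination: 2 × 2 × 8 = 32
  Stator missing: 8 × 6 × 4 = 192
  Insufficient retainer: 9 × 3 × 3 = 81
After action: Spline misalignment → 7 × 9 × 5 = 315.
Revised RPNs: Bracket drift=486, Spline misalignment=315, Shaft fatigue crack=250, Stator missing=192, Coating delamination=180, Spline missing=144, Fiber corrosion=135, Insufficient retainer=81, Crimp contamination=32.
Highest is now Bracket drift (486).

Bracket drift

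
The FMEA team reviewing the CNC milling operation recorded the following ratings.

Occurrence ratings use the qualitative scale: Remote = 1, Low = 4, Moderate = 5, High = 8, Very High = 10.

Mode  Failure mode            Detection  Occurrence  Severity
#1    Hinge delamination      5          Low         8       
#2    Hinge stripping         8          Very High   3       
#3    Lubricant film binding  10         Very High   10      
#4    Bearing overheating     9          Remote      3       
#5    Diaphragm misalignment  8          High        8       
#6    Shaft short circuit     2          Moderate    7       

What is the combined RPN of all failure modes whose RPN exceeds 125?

1912

RPN = Severity × Occurrence × Detection:
  #1: 8 × 4 × 5 = 160
  #2: 3 × 10 × 8 = 240
  #3: 10 × 10 × 10 = 1000
  #4: 3 × 1 × 9 = 27
  #5: 8 × 8 × 8 = 512
  #6: 7 × 5 × 2 = 70
RPN > 125: #1 (160), #2 (240), #3 (1000), #5 (512).
Sum: 160 + 240 + 1000 + 512 = 1912.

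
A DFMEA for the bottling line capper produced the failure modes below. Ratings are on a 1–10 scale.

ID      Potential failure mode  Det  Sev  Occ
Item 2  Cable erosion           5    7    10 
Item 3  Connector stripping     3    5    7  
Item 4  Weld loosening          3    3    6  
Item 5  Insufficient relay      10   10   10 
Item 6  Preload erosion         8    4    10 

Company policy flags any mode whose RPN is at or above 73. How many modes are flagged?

4

RPN = Severity × Occurrence × Detection:
  Item 2: 7 × 10 × 5 = 350
  Item 3: 5 × 7 × 3 = 105
  Item 4: 3 × 6 × 3 = 54
  Item 5: 10 × 10 × 10 = 1000
  Item 6: 4 × 10 × 8 = 320
Modes with RPN ≥ 73: Item 2 (350), Item 3 (105), Item 5 (1000), Item 6 (320) → 4.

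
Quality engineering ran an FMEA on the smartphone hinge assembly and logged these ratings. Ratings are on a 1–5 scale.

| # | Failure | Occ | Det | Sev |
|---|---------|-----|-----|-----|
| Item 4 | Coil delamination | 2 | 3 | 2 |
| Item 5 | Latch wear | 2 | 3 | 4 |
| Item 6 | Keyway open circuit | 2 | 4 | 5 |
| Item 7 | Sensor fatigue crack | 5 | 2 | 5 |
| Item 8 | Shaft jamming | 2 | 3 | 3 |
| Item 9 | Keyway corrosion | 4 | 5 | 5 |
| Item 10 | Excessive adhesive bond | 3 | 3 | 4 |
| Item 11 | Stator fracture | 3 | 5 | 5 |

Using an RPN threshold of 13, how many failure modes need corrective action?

7

RPN = Severity × Occurrence × Detection:
  Item 4: 2 × 2 × 3 = 12
  Item 5: 4 × 2 × 3 = 24
  Item 6: 5 × 2 × 4 = 40
  Item 7: 5 × 5 × 2 = 50
  Item 8: 3 × 2 × 3 = 18
  Item 9: 5 × 4 × 5 = 100
  Item 10: 4 × 3 × 3 = 36
  Item 11: 5 × 3 × 5 = 75
Modes with RPN ≥ 13: Item 5 (24), Item 6 (40), Item 7 (50), Item 8 (18), Item 9 (100), Item 10 (36), Item 11 (75) → 7.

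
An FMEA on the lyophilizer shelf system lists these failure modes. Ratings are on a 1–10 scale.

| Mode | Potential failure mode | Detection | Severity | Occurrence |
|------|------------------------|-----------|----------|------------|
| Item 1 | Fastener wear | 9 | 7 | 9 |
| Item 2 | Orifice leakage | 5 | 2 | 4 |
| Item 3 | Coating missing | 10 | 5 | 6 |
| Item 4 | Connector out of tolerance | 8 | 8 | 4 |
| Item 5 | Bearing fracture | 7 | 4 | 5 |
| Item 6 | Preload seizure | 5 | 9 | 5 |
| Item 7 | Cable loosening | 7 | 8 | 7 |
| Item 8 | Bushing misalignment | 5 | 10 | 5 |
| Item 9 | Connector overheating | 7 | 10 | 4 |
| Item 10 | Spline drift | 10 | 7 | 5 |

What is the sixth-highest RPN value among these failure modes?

256

RPN = Severity × Occurrence × Detection:
  Item 1: 7 × 9 × 9 = 567
  Item 2: 2 × 4 × 5 = 40
  Item 3: 5 × 6 × 10 = 300
  Item 4: 8 × 4 × 8 = 256
  Item 5: 4 × 5 × 7 = 140
  Item 6: 9 × 5 × 5 = 225
  Item 7: 8 × 7 × 7 = 392
  Item 8: 10 × 5 × 5 = 250
  Item 9: 10 × 4 × 7 = 280
  Item 10: 7 × 5 × 10 = 350
Sorted descending: 567, 392, 350, 300, 280, 256, 250, 225, 140, 40.
The sixth-highest RPN is 256 (Item 4).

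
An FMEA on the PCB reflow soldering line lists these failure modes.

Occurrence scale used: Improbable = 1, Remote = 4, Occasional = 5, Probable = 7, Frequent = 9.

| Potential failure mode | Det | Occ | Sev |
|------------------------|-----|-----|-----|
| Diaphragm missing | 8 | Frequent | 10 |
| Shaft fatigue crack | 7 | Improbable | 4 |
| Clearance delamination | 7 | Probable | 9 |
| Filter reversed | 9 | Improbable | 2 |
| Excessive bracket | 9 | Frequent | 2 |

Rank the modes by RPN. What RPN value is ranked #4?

RPN = Severity × Occurrence × Detection:
  Diaphragm missing: 10 × 9 × 8 = 720
  Shaft fatigue crack: 4 × 1 × 7 = 28
  Clearance delamination: 9 × 7 × 7 = 441
  Filter reversed: 2 × 1 × 9 = 18
  Excessive bracket: 2 × 9 × 9 = 162
Sorted descending: 720, 441, 162, 28, 18.
The fourth-highest RPN is 28 (Shaft fatigue crack).

28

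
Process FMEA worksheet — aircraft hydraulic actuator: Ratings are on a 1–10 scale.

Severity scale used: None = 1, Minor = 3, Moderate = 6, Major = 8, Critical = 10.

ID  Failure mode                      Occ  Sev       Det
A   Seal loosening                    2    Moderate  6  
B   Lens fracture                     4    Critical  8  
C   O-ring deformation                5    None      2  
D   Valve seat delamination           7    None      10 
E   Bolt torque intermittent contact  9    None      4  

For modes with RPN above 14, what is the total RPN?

RPN = Severity × Occurrence × Detection:
  A: 6 × 2 × 6 = 72
  B: 10 × 4 × 8 = 320
  C: 1 × 5 × 2 = 10
  D: 1 × 7 × 10 = 70
  E: 1 × 9 × 4 = 36
RPN > 14: A (72), B (320), D (70), E (36).
Sum: 72 + 320 + 70 + 36 = 498.

498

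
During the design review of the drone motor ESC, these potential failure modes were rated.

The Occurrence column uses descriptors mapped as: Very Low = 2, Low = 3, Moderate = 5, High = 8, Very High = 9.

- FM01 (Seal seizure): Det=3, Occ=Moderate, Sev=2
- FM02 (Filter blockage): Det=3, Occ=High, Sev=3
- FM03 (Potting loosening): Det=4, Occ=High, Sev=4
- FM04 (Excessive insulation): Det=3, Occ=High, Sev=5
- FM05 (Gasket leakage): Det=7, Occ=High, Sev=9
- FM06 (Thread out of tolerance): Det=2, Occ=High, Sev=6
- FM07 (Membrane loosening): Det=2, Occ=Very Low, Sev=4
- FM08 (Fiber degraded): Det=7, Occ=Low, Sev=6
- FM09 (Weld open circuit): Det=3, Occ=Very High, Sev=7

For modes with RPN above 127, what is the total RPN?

821

RPN = Severity × Occurrence × Detection:
  FM01: 2 × 5 × 3 = 30
  FM02: 3 × 8 × 3 = 72
  FM03: 4 × 8 × 4 = 128
  FM04: 5 × 8 × 3 = 120
  FM05: 9 × 8 × 7 = 504
  FM06: 6 × 8 × 2 = 96
  FM07: 4 × 2 × 2 = 16
  FM08: 6 × 3 × 7 = 126
  FM09: 7 × 9 × 3 = 189
RPN > 127: FM03 (128), FM05 (504), FM09 (189).
Sum: 128 + 504 + 189 = 821.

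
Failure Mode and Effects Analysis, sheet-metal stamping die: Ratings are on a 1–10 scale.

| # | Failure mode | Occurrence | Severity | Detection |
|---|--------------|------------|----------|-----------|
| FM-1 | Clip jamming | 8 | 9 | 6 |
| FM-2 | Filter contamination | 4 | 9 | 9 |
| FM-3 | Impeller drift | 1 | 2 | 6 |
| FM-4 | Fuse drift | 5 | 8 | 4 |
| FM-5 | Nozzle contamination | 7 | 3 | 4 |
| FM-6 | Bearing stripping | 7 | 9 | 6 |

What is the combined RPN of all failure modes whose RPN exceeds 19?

RPN = Severity × Occurrence × Detection:
  FM-1: 9 × 8 × 6 = 432
  FM-2: 9 × 4 × 9 = 324
  FM-3: 2 × 1 × 6 = 12
  FM-4: 8 × 5 × 4 = 160
  FM-5: 3 × 7 × 4 = 84
  FM-6: 9 × 7 × 6 = 378
RPN > 19: FM-1 (432), FM-2 (324), FM-4 (160), FM-5 (84), FM-6 (378).
Sum: 432 + 324 + 160 + 84 + 378 = 1378.

1378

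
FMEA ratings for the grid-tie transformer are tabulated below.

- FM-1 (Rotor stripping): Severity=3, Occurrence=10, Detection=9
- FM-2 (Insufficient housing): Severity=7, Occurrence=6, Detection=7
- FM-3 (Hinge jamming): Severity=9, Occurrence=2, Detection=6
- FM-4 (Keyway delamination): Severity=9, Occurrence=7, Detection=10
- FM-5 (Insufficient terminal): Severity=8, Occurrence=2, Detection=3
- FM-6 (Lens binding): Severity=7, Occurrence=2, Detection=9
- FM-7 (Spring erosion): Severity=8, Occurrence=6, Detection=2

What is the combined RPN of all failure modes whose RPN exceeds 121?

1320

RPN = Severity × Occurrence × Detection:
  FM-1: 3 × 10 × 9 = 270
  FM-2: 7 × 6 × 7 = 294
  FM-3: 9 × 2 × 6 = 108
  FM-4: 9 × 7 × 10 = 630
  FM-5: 8 × 2 × 3 = 48
  FM-6: 7 × 2 × 9 = 126
  FM-7: 8 × 6 × 2 = 96
RPN > 121: FM-1 (270), FM-2 (294), FM-4 (630), FM-6 (126).
Sum: 270 + 294 + 630 + 126 = 1320.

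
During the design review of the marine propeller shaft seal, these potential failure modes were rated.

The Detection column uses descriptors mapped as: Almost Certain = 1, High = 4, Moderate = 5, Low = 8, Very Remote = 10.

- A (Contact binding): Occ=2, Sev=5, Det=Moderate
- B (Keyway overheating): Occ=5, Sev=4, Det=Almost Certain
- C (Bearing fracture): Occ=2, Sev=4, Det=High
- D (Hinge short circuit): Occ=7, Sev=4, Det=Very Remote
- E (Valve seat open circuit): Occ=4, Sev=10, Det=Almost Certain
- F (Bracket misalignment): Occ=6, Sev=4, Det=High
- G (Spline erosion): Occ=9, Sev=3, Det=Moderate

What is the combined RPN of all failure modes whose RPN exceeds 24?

RPN = Severity × Occurrence × Detection:
  A: 5 × 2 × 5 = 50
  B: 4 × 5 × 1 = 20
  C: 4 × 2 × 4 = 32
  D: 4 × 7 × 10 = 280
  E: 10 × 4 × 1 = 40
  F: 4 × 6 × 4 = 96
  G: 3 × 9 × 5 = 135
RPN > 24: A (50), C (32), D (280), E (40), F (96), G (135).
Sum: 50 + 32 + 280 + 40 + 96 + 135 = 633.

633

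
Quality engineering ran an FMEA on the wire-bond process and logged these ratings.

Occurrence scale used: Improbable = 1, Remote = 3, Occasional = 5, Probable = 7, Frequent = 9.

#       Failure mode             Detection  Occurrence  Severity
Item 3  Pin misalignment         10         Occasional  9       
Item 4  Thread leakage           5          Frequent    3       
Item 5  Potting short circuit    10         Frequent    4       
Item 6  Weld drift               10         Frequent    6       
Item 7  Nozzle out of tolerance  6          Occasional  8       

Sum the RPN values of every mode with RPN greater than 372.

990

RPN = Severity × Occurrence × Detection:
  Item 3: 9 × 5 × 10 = 450
  Item 4: 3 × 9 × 5 = 135
  Item 5: 4 × 9 × 10 = 360
  Item 6: 6 × 9 × 10 = 540
  Item 7: 8 × 5 × 6 = 240
RPN > 372: Item 3 (450), Item 6 (540).
Sum: 450 + 540 = 990.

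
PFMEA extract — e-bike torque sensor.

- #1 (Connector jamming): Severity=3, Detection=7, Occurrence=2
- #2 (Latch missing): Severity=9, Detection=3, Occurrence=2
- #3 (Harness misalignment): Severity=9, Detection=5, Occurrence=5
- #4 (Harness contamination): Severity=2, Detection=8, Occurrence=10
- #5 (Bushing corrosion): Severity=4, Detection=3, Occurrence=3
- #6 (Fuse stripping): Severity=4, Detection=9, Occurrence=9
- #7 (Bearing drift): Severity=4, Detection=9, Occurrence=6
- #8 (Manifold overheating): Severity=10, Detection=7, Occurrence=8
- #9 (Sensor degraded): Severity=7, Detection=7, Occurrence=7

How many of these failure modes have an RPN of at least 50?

RPN = Severity × Occurrence × Detection:
  #1: 3 × 2 × 7 = 42
  #2: 9 × 2 × 3 = 54
  #3: 9 × 5 × 5 = 225
  #4: 2 × 10 × 8 = 160
  #5: 4 × 3 × 3 = 36
  #6: 4 × 9 × 9 = 324
  #7: 4 × 6 × 9 = 216
  #8: 10 × 8 × 7 = 560
  #9: 7 × 7 × 7 = 343
Modes with RPN ≥ 50: #2 (54), #3 (225), #4 (160), #6 (324), #7 (216), #8 (560), #9 (343) → 7.

7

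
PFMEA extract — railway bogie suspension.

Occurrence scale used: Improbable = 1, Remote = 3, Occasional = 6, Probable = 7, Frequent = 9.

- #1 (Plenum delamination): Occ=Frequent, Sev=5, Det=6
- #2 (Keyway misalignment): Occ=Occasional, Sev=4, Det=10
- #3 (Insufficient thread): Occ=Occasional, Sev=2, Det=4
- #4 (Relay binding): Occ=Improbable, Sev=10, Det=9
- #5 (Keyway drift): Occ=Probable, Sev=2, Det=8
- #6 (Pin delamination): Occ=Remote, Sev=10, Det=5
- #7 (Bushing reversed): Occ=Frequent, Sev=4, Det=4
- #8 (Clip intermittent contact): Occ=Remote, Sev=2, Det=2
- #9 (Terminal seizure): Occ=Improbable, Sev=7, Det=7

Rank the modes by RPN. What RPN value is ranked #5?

RPN = Severity × Occurrence × Detection:
  #1: 5 × 9 × 6 = 270
  #2: 4 × 6 × 10 = 240
  #3: 2 × 6 × 4 = 48
  #4: 10 × 1 × 9 = 90
  #5: 2 × 7 × 8 = 112
  #6: 10 × 3 × 5 = 150
  #7: 4 × 9 × 4 = 144
  #8: 2 × 3 × 2 = 12
  #9: 7 × 1 × 7 = 49
Sorted descending: 270, 240, 150, 144, 112, 90, 49, 48, 12.
The fifth-highest RPN is 112 (#5).

112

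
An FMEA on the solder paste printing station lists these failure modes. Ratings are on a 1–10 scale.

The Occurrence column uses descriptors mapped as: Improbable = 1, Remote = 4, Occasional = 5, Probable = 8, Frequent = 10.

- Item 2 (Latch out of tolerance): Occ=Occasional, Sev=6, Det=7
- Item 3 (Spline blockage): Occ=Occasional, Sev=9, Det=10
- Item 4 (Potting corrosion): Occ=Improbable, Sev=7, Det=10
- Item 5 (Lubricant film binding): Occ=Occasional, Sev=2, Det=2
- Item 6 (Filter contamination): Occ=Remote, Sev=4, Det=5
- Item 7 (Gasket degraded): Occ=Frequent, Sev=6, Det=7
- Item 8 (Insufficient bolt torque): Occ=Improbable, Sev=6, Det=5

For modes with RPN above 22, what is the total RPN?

RPN = Severity × Occurrence × Detection:
  Item 2: 6 × 5 × 7 = 210
  Item 3: 9 × 5 × 10 = 450
  Item 4: 7 × 1 × 10 = 70
  Item 5: 2 × 5 × 2 = 20
  Item 6: 4 × 4 × 5 = 80
  Item 7: 6 × 10 × 7 = 420
  Item 8: 6 × 1 × 5 = 30
RPN > 22: Item 2 (210), Item 3 (450), Item 4 (70), Item 6 (80), Item 7 (420), Item 8 (30).
Sum: 210 + 450 + 70 + 80 + 420 + 30 = 1260.

1260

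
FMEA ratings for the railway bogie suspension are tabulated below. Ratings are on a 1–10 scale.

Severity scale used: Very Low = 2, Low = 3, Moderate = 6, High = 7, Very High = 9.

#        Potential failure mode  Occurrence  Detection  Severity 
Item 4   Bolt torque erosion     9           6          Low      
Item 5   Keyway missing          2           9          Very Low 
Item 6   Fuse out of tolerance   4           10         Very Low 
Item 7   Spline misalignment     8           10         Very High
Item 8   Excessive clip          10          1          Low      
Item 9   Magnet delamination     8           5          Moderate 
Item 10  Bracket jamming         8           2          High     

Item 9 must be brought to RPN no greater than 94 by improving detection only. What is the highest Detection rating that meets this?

Item 9: S=6, O=8, D=5 → current RPN = 240.
Fixed product = 48. Need 48 × D ≤ 94, so D ≤ 94/48 = 1.96.
Maximum integer Detection rating = 1 (gives RPN 48; D=2 would give 96 > 94).

1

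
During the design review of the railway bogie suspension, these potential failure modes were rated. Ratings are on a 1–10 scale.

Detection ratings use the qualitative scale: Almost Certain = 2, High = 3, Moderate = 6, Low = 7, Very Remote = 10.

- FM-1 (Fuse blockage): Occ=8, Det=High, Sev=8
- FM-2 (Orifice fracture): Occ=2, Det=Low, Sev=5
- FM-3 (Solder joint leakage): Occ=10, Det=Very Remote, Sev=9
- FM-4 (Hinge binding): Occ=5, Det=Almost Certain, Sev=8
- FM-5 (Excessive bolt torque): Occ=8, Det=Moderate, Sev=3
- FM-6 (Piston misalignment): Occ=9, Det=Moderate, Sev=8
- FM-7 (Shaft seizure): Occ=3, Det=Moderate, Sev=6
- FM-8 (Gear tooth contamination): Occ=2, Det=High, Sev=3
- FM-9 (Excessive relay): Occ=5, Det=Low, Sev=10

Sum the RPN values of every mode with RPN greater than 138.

2018

RPN = Severity × Occurrence × Detection:
  FM-1: 8 × 8 × 3 = 192
  FM-2: 5 × 2 × 7 = 70
  FM-3: 9 × 10 × 10 = 900
  FM-4: 8 × 5 × 2 = 80
  FM-5: 3 × 8 × 6 = 144
  FM-6: 8 × 9 × 6 = 432
  FM-7: 6 × 3 × 6 = 108
  FM-8: 3 × 2 × 3 = 18
  FM-9: 10 × 5 × 7 = 350
RPN > 138: FM-1 (192), FM-3 (900), FM-5 (144), FM-6 (432), FM-9 (350).
Sum: 192 + 900 + 144 + 432 + 350 = 2018.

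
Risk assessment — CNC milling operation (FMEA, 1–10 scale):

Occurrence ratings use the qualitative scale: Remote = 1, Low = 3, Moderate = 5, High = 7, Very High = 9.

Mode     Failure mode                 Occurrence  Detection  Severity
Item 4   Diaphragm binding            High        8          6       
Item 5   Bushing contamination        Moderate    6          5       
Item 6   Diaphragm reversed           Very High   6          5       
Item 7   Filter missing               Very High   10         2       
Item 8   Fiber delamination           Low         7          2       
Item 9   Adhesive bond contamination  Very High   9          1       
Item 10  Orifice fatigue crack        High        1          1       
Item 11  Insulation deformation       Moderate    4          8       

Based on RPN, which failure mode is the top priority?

Item 4

RPN = Severity × Occurrence × Detection:
  Item 4: 6 × 7 × 8 = 336
  Item 5: 5 × 5 × 6 = 150
  Item 6: 5 × 9 × 6 = 270
  Item 7: 2 × 9 × 10 = 180
  Item 8: 2 × 3 × 7 = 42
  Item 9: 1 × 9 × 9 = 81
  Item 10: 1 × 7 × 1 = 7
  Item 11: 8 × 5 × 4 = 160
Highest RPN is 336 → Item 4.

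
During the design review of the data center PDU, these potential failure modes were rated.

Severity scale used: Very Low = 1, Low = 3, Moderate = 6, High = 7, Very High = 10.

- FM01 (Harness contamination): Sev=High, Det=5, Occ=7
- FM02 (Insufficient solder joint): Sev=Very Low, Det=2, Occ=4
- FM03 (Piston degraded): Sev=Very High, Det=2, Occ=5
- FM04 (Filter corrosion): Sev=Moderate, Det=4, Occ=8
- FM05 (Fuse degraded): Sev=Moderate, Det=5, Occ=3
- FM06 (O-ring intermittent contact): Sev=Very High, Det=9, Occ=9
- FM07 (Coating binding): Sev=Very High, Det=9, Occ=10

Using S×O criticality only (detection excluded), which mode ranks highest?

Criticality = Severity × Occurrence:
  FM01: 7 × 7 = 49
  FM02: 1 × 4 = 4
  FM03: 10 × 5 = 50
  FM04: 6 × 8 = 48
  FM05: 6 × 3 = 18
  FM06: 10 × 9 = 90
  FM07: 10 × 10 = 100
Highest criticality is 100 → FM07.

FM07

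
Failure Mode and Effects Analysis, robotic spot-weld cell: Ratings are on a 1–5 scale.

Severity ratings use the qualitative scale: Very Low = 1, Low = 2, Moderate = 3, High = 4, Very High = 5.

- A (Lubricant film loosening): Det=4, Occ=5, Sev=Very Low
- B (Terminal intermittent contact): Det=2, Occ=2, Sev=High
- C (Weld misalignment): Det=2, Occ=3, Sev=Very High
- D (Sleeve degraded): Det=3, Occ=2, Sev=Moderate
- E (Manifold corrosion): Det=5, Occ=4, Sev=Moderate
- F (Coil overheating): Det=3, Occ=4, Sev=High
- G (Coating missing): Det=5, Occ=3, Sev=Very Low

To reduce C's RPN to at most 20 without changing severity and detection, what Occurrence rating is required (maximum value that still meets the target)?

C: S=5, O=3, D=2 → current RPN = 30.
Fixed product = 10. Need 10 × O ≤ 20, so O ≤ 20/10 = 2.00.
Maximum integer Occurrence rating = 2 (gives RPN 20; O=3 would give 30 > 20).

2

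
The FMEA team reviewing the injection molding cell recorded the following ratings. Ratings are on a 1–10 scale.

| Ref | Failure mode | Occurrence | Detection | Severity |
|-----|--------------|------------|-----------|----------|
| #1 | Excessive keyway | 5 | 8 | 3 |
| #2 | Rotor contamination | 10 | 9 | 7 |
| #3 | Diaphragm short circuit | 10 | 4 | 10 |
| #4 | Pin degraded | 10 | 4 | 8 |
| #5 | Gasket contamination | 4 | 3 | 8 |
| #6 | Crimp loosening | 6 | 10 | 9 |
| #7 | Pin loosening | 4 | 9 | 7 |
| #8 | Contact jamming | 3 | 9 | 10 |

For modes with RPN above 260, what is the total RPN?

RPN = Severity × Occurrence × Detection:
  #1: 3 × 5 × 8 = 120
  #2: 7 × 10 × 9 = 630
  #3: 10 × 10 × 4 = 400
  #4: 8 × 10 × 4 = 320
  #5: 8 × 4 × 3 = 96
  #6: 9 × 6 × 10 = 540
  #7: 7 × 4 × 9 = 252
  #8: 10 × 3 × 9 = 270
RPN > 260: #2 (630), #3 (400), #4 (320), #6 (540), #8 (270).
Sum: 630 + 400 + 320 + 540 + 270 = 2160.

2160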